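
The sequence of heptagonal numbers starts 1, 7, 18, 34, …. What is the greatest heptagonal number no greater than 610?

Solve n(5n−3)/2 ≤ 610 for integer n.
n = 15 gives 540 ≤ 610, while n = 16 gives 616 > 610; so the answer is 540.

540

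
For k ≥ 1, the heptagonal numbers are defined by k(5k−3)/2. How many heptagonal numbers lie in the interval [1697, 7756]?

30

The n-th heptagonal number is n(5n−3)/2.
Smallest index with value ≥ 1697: n = 27 (giving 1782).
Largest index with value ≤ 7756: n = 56 (giving 7756).
Indices 27 through 56: 30 terms.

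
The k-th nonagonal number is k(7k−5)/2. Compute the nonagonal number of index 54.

10071

The 54th nonagonal number is n(7n−5)/2 with n = 54.
54·(7·54 − 5)/2 = 54·373/2 = 10071.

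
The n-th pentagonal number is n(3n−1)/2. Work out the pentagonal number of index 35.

1820

The 35th pentagonal number is n(3n−1)/2 with n = 35.
35·(3·35 − 1)/2 = 35·104/2 = 35·52 = 1820.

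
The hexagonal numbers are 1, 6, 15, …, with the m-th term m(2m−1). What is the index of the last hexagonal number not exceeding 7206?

Solve n(2n−1) ≤ 7206 for integer n.
n = 60 gives 7140 ≤ 7206, while n = 61 gives 7381 > 7206; so the answer is index 60.

60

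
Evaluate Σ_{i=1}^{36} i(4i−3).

62826

Σ i(4i−3) = 4Σi² − 3Σi over i = 1..36.
Σi = 666 and Σi² = 16206.
4·16206 − 3·666 = 62826.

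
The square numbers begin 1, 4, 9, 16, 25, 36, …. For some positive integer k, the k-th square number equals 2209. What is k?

47

We need n² = 2209, so n = √2209 = 47.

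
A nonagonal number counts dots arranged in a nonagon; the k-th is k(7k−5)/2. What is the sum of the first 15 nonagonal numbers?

4040

Σ i(7i−5)/2 = (7Σi² − 5Σi) / 2 over i = 1..15.
Σi = 120 and Σi² = 1240.
(7·1240 − 5·120) / 2 = 8080/2 = 4040.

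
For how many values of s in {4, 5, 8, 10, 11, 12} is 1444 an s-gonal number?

1

s = 4: P(4, 38) = 1444. ✓
s = 5: P(5, 31) = 1426 and P(5, 32) = 1520; 1444 is not s-gonal.
s = 8: P(8, 22) = 1408 and P(8, 23) = 1541; 1444 is not s-gonal.
s = 10: P(10, 19) = 1387 and P(10, 20) = 1540; 1444 is not s-gonal.
s = 11: P(11, 18) = 1395 and P(11, 19) = 1558; 1444 is not s-gonal.
s = 12: P(12, 17) = 1377 and P(12, 18) = 1548; 1444 is not s-gonal.
Hits: s ∈ {4} → 1.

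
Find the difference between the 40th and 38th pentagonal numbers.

233

40·(3·40 − 1)/2 = 2380 and 38·(3·38 − 1)/2 = 2147.
Difference: 2380 − 2147 = 233.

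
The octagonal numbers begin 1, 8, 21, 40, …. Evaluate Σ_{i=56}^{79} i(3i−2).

Σ i(3i−2) = 3Σi² − 2Σi over i = 56..79.
Σi = 3160 − 1540 = 1620 and Σi² = 167480 − 56980 = 110500.
3·110500 − 2·1620 = 328260.

328260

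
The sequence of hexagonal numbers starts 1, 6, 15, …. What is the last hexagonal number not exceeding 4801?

Solve n(2n−1) ≤ 4801 for integer n.
n = 49 gives 4753 ≤ 4801, while n = 50 gives 4950 > 4801; so the answer is 4753.

4753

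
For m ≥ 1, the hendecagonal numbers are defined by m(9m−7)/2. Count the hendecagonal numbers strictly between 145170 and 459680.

The n-th hendecagonal number is n(9n−7)/2.
Smallest index with value > 145170: n = 181 (giving 146791).
Largest index with value < 459680: n = 319 (giving 456808).
Indices 181 through 319: 139 terms.

139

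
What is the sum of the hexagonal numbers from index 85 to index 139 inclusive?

1401400

Σ i(2i−1) = 2Σi² − Σi over i = 85..139.
Σi = 9730 − 3570 = 6160 and Σi² = 904890 − 201110 = 703780.
2·703780 − 1·6160 = 1401400.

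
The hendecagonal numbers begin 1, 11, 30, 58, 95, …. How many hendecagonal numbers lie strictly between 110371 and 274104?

The n-th hendecagonal number is n(9n−7)/2.
Smallest index with value > 110371: n = 158 (giving 111785).
Largest index with value < 274104: n = 247 (giving 273676).
Indices 158 through 247: 90 terms.

90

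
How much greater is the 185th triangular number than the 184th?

Consecutive triangular numbers differ by n: T_{185} − T_{184} = 185.

185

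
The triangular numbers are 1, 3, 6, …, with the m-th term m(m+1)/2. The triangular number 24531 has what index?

Set n(n+1)/2 = 24531, giving n² + n − 49062 = 0.
The discriminant is 1 + 8·24531 = 196249, and √196249 = 443.
So n = (-1 + 443) / 2 = 442/2 = 221.

221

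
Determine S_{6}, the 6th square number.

The 6th square number is n² with n = 6.
6² = 36.

36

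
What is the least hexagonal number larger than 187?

Solve n(2n−1) > 187 for integer n.
The largest n with value ≤ 187 is 9 (since 153 ≤ 187 < 190), so the first above is n = 10, value 190.

190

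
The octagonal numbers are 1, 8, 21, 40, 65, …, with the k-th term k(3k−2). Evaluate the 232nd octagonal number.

The 232nd octagonal number is n(3n−2) with n = 232.
232·(3·232 − 2) = 232·694 = 161008.

161008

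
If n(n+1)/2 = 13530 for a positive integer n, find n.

164

Set n(n+1)/2 = 13530, giving n² + n − 27060 = 0.
The discriminant is 1 + 8·13530 = 108241, and √108241 = 329.
So n = (-1 + 329) / 2 = 328/2 = 164.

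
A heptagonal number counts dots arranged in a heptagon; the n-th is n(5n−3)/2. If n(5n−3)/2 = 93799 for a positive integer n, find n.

194

Set n(5n−3)/2 = 93799, giving 5n² − 3n − 187598 = 0.
So n = (3 + 1937) / 10 = 1940/10 = 194.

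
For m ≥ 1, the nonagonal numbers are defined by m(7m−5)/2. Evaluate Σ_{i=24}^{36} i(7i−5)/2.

40612

Σ i(7i−5)/2 = (7Σi² − 5Σi) / 2 over i = 24..36.
Σi = 666 − 276 = 390 and Σi² = 16206 − 4324 = 11882.
(7·11882 − 5·390) / 2 = 81224/2 = 40612.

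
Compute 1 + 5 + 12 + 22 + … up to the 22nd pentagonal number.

5566

Σ i(3i−1)/2 = (3Σi² − Σi) / 2 over i = 1..22.
Σi = 253 and Σi² = 3795.
(3·3795 − 1·253) / 2 = 11132/2 = 5566.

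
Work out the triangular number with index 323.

52326

The 323rd triangular number is n(n+1)/2 with n = 323.
323·324/2 = 104652/2 = 52326.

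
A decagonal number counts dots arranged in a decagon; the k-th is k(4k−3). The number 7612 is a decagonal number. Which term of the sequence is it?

Set n(4n−3) = 7612, giving 4n² − 3n − 7612 = 0.
The discriminant is 9 + 16·7612 = 121801, and √121801 = 349.
So n = (3 + 349) / 8 = 352/8 = 44.

44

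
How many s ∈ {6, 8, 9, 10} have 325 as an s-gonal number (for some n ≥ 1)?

2

s = 6: P(6, 13) = 325. ✓
s = 8: P(8, 10) = 280 and P(8, 11) = 341; 325 is not s-gonal.
s = 9: P(9, 10) = 325. ✓
s = 10: P(10, 9) = 297 and P(10, 10) = 370; 325 is not s-gonal.
Hits: s ∈ {6, 9} → 2.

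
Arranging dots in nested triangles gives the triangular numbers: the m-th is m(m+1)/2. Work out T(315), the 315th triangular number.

49770

The 315th triangular number is n(n+1)/2 with n = 315.
315·316/2 = 99540/2 = 49770.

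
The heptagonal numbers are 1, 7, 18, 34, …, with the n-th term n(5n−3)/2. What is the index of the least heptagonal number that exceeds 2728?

Solve n(5n−3)/2 > 2728 for integer n.
The largest n with value ≤ 2728 is 33 (since 2673 ≤ 2728 < 2839), so the first above is n = 34, value 2839.

34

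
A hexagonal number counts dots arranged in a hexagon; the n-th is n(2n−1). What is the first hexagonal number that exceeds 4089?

4186

Solve n(2n−1) > 4089 for integer n.
The largest n with value ≤ 4089 is 45 (since 4005 ≤ 4089 < 4186), so the first above is n = 46, value 4186.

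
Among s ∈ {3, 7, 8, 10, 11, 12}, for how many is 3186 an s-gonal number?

s = 3: P(3, 79) = 3160 and P(3, 80) = 3240; 3186 is not s-gonal.
s = 7: P(7, 36) = 3186. ✓
s = 8: P(8, 32) = 3008 and P(8, 33) = 3201; 3186 is not s-gonal.
s = 10: P(10, 28) = 3052 and P(10, 29) = 3277; 3186 is not s-gonal.
s = 11: P(11, 27) = 3186. ✓
s = 12: P(12, 25) = 3025 and P(12, 26) = 3276; 3186 is not s-gonal.
Hits: s ∈ {7, 11} → 2.

2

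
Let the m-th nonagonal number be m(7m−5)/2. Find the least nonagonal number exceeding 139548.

140901

Solve n(7n−5)/2 > 139548 for integer n.
The largest n with value ≤ 139548 is 200 (since 139500 ≤ 139548 < 140901), so the first above is n = 201, value 140901.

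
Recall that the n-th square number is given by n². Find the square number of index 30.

900

The 30th square number is n² with n = 30.
30² = 900.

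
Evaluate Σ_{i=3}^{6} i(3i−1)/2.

120

Σ i(3i−1)/2 = (3Σi² − Σi) / 2 over i = 3..6.
Σi = 21 − 3 = 18 and Σi² = 91 − 5 = 86.
(3·86 − 1·18) / 2 = 240/2 = 120.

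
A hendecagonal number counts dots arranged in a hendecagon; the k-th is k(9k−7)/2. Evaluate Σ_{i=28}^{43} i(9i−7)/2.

90280

Σ i(9i−7)/2 = (9Σi² − 7Σi) / 2 over i = 28..43.
Σi = 946 − 378 = 568 and Σi² = 27434 − 6930 = 20504.
(9·20504 − 7·568) / 2 = 180560/2 = 90280.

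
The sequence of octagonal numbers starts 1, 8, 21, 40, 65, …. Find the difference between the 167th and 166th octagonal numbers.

997

Consecutive octagonal numbers differ by 6n − 5: here 6·167 − 5 = 997.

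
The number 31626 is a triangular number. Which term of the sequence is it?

Set n(n+1)/2 = 31626, giving n² + n − 63252 = 0.
So n = (-1 + 503) / 2 = 502/2 = 251.

251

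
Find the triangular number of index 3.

6

3·4/2 = 12/2 = 6.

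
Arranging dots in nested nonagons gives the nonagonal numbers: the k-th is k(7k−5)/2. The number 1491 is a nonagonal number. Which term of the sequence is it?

21

Set n(7n−5)/2 = 1491, giving 7n² − 5n − 2982 = 0.
So n = (5 + 289) / 14 = 294/14 = 21.
Check: 21·(7·21 − 5)/2 = 1491. ✓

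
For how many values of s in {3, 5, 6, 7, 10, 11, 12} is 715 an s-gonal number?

2

s = 3: P(3, 37) = 703 and P(3, 38) = 741; 715 is not s-gonal.
s = 5: P(5, 22) = 715. ✓
s = 6: P(6, 19) = 703 and P(6, 20) = 780; 715 is not s-gonal.
s = 7: P(7, 17) = 697 and P(7, 18) = 783; 715 is not s-gonal.
s = 10: P(10, 13) = 637 and P(10, 14) = 742; 715 is not s-gonal.
s = 11: P(11, 13) = 715. ✓
s = 12: P(12, 12) = 672 and P(12, 13) = 793; 715 is not s-gonal.
Hits: s ∈ {5, 11} → 2.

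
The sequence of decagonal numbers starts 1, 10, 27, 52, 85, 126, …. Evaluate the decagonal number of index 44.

7612

The 44th decagonal number is n(4n−3) with n = 44.
44·(4·44 − 3) = 44·173 = 7612.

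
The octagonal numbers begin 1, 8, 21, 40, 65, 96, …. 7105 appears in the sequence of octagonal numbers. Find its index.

Set n(3n−2) = 7105, giving 3n² − 2n − 7105 = 0.
The discriminant is 4 + 12·7105 = 85264, and √85264 = 292.
So n = (2 + 292) / 6 = 294/6 = 49.

49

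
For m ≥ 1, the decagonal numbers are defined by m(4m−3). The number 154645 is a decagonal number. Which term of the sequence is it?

197

Set n(4n−3) = 154645, giving 4n² − 3n − 154645 = 0.
So n = (3 + 1573) / 8 = 1576/8 = 197.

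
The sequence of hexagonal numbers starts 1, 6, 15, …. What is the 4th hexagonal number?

The 4th hexagonal number is n(2n−1) with n = 4.
4·(2·4 − 1) = 4·7 = 28.

28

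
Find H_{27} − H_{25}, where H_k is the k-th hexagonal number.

206

27·(2·27 − 1) = 1431 and 25·(2·25 − 1) = 1225.
Difference: 1431 − 1225 = 206.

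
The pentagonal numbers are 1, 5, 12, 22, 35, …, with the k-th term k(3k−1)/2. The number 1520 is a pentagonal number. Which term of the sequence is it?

Set n(3n−1)/2 = 1520, giving 3n² − n − 3040 = 0.
So n = (1 + 191) / 6 = 192/6 = 32.

32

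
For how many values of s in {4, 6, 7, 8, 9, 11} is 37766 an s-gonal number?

s = 4: P(4, 194) = 37636 and P(4, 195) = 38025; 37766 is not s-gonal.
s = 6: P(6, 137) = 37401 and P(6, 138) = 37950; 37766 is not s-gonal.
s = 7: P(7, 123) = 37638 and P(7, 124) = 38254; 37766 is not s-gonal.
s = 8: P(8, 112) = 37408 and P(8, 113) = 38081; 37766 is not s-gonal.
s = 9: P(9, 104) = 37596 and P(9, 105) = 38325; 37766 is not s-gonal.
s = 11: P(11, 92) = 37766. ✓
Hits: s ∈ {11} → 1.

1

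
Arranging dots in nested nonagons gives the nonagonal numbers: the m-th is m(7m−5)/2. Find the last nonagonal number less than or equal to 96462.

96031

Solve n(7n−5)/2 ≤ 96462 for integer n.
n = 166 gives 96031 ≤ 96462, while n = 167 gives 97194 > 96462; so the answer is 96031.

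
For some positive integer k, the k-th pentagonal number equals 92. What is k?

8

Set n(3n−1)/2 = 92, giving 3n² − n − 184 = 0.
The discriminant is 1 + 24·92 = 2209, and √2209 = 47.
So n = (1 + 47) / 6 = 48/6 = 8.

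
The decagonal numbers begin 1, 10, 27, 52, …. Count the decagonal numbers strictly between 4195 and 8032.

13

The n-th decagonal number is n(4n−3).
Smallest index with value > 4195: n = 33 (giving 4257).
Largest index with value < 8032: n = 45 (giving 7965).
Indices 33 through 45: 13 terms.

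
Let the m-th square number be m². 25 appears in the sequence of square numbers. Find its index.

5

We need n² = 25, so n = √25 = 5.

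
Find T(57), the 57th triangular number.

The 57th triangular number is n(n+1)/2 with n = 57.
57·58/2 = 3306/2 = 1653.

1653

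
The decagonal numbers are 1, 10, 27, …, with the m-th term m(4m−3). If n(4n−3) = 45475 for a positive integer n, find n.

Set n(4n−3) = 45475, giving 4n² − 3n − 45475 = 0.
The discriminant is 9 + 16·45475 = 727609, and √727609 = 853.
So n = (3 + 853) / 8 = 856/8 = 107.

107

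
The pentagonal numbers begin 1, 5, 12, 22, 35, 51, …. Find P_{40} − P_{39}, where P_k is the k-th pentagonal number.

Consecutive pentagonal numbers differ by 3n − 2: here 3·40 − 2 = 118.

118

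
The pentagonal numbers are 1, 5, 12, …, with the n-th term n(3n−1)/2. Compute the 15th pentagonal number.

330

The 15th pentagonal number is n(3n−1)/2 with n = 15.
15·(3·15 − 1)/2 = 15·44/2 = 15·22 = 330.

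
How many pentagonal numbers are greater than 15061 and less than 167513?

The n-th pentagonal number is n(3n−1)/2.
Smallest index with value > 15061: n = 101 (giving 15251).
Largest index with value < 167513: n = 334 (giving 167167).
Indices 101 through 334: 234 terms.

234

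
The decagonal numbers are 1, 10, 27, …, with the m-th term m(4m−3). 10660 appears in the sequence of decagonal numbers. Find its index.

Set n(4n−3) = 10660, giving 4n² − 3n − 10660 = 0.
The discriminant is 9 + 16·10660 = 170569, and √170569 = 413.
So n = (3 + 413) / 8 = 416/8 = 52.

52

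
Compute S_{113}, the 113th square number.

The 113th square number is n² with n = 113.
113² = 12769.

12769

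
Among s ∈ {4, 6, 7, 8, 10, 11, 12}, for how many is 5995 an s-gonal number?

s = 4: P(4, 77) = 5929 and P(4, 78) = 6084; 5995 is not s-gonal.
s = 6: P(6, 55) = 5995. ✓
s = 7: P(7, 49) = 5929 and P(7, 50) = 6175; 5995 is not s-gonal.
s = 8: P(8, 45) = 5985 and P(8, 46) = 6256; 5995 is not s-gonal.
s = 10: P(10, 39) = 5967 and P(10, 40) = 6280; 5995 is not s-gonal.
s = 11: P(11, 36) = 5706 and P(11, 37) = 6031; 5995 is not s-gonal.
s = 12: P(12, 35) = 5985 and P(12, 36) = 6336; 5995 is not s-gonal.
Hits: s ∈ {6} → 1.

1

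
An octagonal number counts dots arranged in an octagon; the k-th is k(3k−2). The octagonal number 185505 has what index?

249

Set n(3n−2) = 185505, giving 3n² − 2n − 185505 = 0.
The discriminant is 4 + 12·185505 = 2226064, and √2226064 = 1492.
So n = (2 + 1492) / 6 = 1494/6 = 249.
Check: 249·(3·249 − 2) = 185505. ✓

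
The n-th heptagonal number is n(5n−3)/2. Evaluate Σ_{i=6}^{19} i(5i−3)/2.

5775

Σ i(5i−3)/2 = (5Σi² − 3Σi) / 2 over i = 6..19.
Σi = 190 − 15 = 175 and Σi² = 2470 − 55 = 2415.
(5·2415 − 3·175) / 2 = 11550/2 = 5775.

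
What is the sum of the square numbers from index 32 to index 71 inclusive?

Σ_{i=32}^{71} i² = 121836 − 10416 = 111420.

111420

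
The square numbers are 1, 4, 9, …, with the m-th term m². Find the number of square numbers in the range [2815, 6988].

The n-th square number is n².
Smallest index with value ≥ 2815: n = 54 (giving 2916).
Largest index with value ≤ 6988: n = 83 (giving 6889).
Indices 54 through 83: 30 terms.

30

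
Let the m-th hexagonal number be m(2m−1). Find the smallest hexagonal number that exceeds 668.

Solve n(2n−1) > 668 for integer n.
The largest n with value ≤ 668 is 18 (since 630 ≤ 668 < 703), so the first above is n = 19, value 703.

703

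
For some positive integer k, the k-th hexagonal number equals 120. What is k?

Set n(2n−1) = 120, giving 2n² − n − 120 = 0.
The discriminant is 1 + 8·120 = 961, and √961 = 31.
So n = (1 + 31) / 4 = 32/4 = 8.
Check: 8·(2·8 − 1) = 120. ✓

8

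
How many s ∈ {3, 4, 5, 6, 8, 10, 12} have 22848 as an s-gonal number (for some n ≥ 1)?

s = 3: P(3, 213) = 22791 and P(3, 214) = 23005; 22848 is not s-gonal.
s = 4: P(4, 151) = 22801 and P(4, 152) = 23104; 22848 is not s-gonal.
s = 5: P(5, 123) = 22632 and P(5, 124) = 23002; 22848 is not s-gonal.
s = 6: P(6, 107) = 22791 and P(6, 108) = 23220; 22848 is not s-gonal.
s = 8: P(8, 87) = 22533 and P(8, 88) = 23056; 22848 is not s-gonal.
s = 10: P(10, 75) = 22275 and P(10, 76) = 22876; 22848 is not s-gonal.
s = 12: P(12, 68) = 22848. ✓
Hits: s ∈ {12} → 1.

1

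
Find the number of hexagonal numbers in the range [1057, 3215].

The n-th hexagonal number is n(2n−1).
Smallest index with value ≥ 1057: n = 24 (giving 1128).
Largest index with value ≤ 3215: n = 40 (giving 3160).
Indices 24 through 40: 17 terms.

17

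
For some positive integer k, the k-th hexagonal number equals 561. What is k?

17

Set n(2n−1) = 561, giving 2n² − n − 561 = 0.
The discriminant is 1 + 8·561 = 4489, and √4489 = 67.
So n = (1 + 67) / 4 = 68/4 = 17.
Check: 17·(2·17 − 1) = 561. ✓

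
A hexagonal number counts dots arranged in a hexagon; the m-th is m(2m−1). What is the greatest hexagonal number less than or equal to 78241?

78210

Solve n(2n−1) ≤ 78241 for integer n.
n = 198 gives 78210 ≤ 78241, while n = 199 gives 79003 > 78241; so the answer is 78210.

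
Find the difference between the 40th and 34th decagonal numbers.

40·(4·40 − 3) = 6280 and 34·(4·34 − 3) = 4522.
Difference: 6280 − 4522 = 1758.

1758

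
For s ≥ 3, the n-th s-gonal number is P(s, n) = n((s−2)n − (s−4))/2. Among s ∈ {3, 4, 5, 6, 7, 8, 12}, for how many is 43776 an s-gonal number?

1

s = 3: P(3, 295) = 43660 and P(3, 296) = 43956; 43776 is not s-gonal.
s = 4: P(4, 209) = 43681 and P(4, 210) = 44100; 43776 is not s-gonal.
s = 5: P(5, 171) = 43776. ✓
s = 6: P(6, 148) = 43660 and P(6, 149) = 44253; 43776 is not s-gonal.
s = 7: P(7, 132) = 43362 and P(7, 133) = 44023; 43776 is not s-gonal.
s = 8: P(8, 121) = 43681 and P(8, 122) = 44408; 43776 is not s-gonal.
s = 12: P(12, 93) = 42873 and P(12, 94) = 43804; 43776 is not s-gonal.
Hits: s ∈ {5} → 1.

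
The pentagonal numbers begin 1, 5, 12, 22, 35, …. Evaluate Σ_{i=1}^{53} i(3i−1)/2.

Σ i(3i−1)/2 = (3Σi² − Σi) / 2 over i = 1..53.
Σi = 1431 and Σi² = 51039.
(3·51039 − 1·1431) / 2 = 151686/2 = 75843.

75843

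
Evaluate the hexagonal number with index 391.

The 391st hexagonal number is n(2n−1) with n = 391.
391·(2·391 − 1) = 391·781 = 305371.

305371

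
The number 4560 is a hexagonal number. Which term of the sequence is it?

Set n(2n−1) = 4560, giving 2n² − n − 4560 = 0.
The discriminant is 1 + 8·4560 = 36481, and √36481 = 191.
So n = (1 + 191) / 4 = 192/4 = 48.

48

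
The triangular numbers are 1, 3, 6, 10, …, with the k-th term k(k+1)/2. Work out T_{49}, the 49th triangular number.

49·50/2 = 2450/2 = 1225.

1225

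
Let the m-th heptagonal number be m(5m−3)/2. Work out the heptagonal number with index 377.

354757

377·(5·377 − 3)/2 = 377·1882/2 = 377·941 = 354757.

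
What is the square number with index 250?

62500

The 250th square number is n² with n = 250.
250² = 62500.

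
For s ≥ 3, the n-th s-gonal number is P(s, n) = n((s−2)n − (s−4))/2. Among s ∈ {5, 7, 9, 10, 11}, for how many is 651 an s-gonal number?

s = 5: P(5, 21) = 651. ✓
s = 7: P(7, 16) = 616 and P(7, 17) = 697; 651 is not s-gonal.
s = 9: P(9, 14) = 651. ✓
s = 10: P(10, 13) = 637 and P(10, 14) = 742; 651 is not s-gonal.
s = 11: P(11, 12) = 606 and P(11, 13) = 715; 651 is not s-gonal.
Hits: s ∈ {5, 9} → 2.

2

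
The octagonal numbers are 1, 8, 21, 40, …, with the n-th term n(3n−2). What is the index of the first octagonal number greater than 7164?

Solve n(3n−2) > 7164 for integer n.
The largest n with value ≤ 7164 is 49 (since 7105 ≤ 7164 < 7400), so the first above is n = 50, value 7400.

50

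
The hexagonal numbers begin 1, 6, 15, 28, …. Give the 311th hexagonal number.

311·(2·311 − 1) = 311·621 = 193131.

193131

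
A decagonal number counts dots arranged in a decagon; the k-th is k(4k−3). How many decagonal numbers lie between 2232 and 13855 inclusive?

The n-th decagonal number is n(4n−3).
Smallest index with value ≥ 2232: n = 24 (giving 2232).
Largest index with value ≤ 13855: n = 59 (giving 13747).
Indices 24 through 59: 36 terms.

36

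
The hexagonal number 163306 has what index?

286

Set n(2n−1) = 163306, giving 2n² − n − 163306 = 0.
The discriminant is 1 + 8·163306 = 1306449, and √1306449 = 1143.
So n = (1 + 1143) / 4 = 1144/4 = 286.
Check: 286·(2·286 − 1) = 163306. ✓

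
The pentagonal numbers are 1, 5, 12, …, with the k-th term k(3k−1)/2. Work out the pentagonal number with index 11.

11·(3·11 − 1)/2 = 11·32/2 = 11·16 = 176.

176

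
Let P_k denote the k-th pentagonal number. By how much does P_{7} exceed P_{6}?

19

Consecutive pentagonal numbers differ by 3n − 2: here 3·7 − 2 = 19.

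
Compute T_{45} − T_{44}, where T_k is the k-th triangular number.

45

Consecutive triangular numbers differ by n: T_{45} − T_{44} = 45.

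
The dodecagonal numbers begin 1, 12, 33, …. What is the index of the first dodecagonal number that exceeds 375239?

Solve n(5n−4) > 375239 for integer n.
The largest n with value ≤ 375239 is 274 (since 374284 ≤ 375239 < 377025), so the first above is n = 275, value 377025.

275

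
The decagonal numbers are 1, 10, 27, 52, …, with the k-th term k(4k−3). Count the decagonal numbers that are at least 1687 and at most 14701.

The n-th decagonal number is n(4n−3).
Smallest index with value ≥ 1687: n = 21 (giving 1701).
Largest index with value ≤ 14701: n = 61 (giving 14701).
Indices 21 through 61: 41 terms.

41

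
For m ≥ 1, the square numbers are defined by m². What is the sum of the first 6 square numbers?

Σ_{i=1}^{6} i² = 6·7·13/6 = 91.

91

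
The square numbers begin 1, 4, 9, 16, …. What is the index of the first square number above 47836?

219

Solve n² > 47836 for integer n.
The largest n with value ≤ 47836 is 218 (since 47524 ≤ 47836 < 47961), so the first above is n = 219, value 47961.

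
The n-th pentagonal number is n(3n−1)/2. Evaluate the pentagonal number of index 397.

236215

397·(3·397 − 1)/2 = 397·1190/2 = 397·595 = 236215.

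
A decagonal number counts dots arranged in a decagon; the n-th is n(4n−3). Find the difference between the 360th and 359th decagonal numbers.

Consecutive decagonal numbers differ by 8n − 7: here 8·360 − 7 = 2873.

2873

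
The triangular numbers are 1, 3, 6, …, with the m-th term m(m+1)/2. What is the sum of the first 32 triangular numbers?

Σ i(i+1)/2 = (Σi² + Σi) / 2 over i = 1..32.
Σi = 528 and Σi² = 11440.
(1·11440 + 1·528) / 2 = 11968/2 = 5984.

5984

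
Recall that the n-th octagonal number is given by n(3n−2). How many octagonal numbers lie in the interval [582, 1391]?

7

The n-th octagonal number is n(3n−2).
Smallest index with value ≥ 582: n = 15 (giving 645).
Largest index with value ≤ 1391: n = 21 (giving 1281).
Indices 15 through 21: 7 terms.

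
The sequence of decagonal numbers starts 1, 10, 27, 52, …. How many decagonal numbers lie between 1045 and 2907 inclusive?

The n-th decagonal number is n(4n−3).
Smallest index with value ≥ 1045: n = 17 (giving 1105).
Largest index with value ≤ 2907: n = 27 (giving 2835).
Indices 17 through 27: 11 terms.

11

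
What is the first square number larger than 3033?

3136

Solve n² > 3033 for integer n.
The largest n with value ≤ 3033 is 55 (since 3025 ≤ 3033 < 3136), so the first above is n = 56, value 3136.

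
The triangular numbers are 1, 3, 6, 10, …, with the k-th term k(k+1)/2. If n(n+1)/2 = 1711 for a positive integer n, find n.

Set n(n+1)/2 = 1711, giving n² + n − 3422 = 0.
The discriminant is 1 + 8·1711 = 13689, and √13689 = 117.
So n = (-1 + 117) / 2 = 116/2 = 58.
Check: 58·59/2 = 1711. ✓

58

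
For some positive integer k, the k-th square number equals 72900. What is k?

We need n² = 72900, so n = √72900 = 270.

270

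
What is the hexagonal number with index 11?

11·(2·11 − 1) = 11·21 = 231.

231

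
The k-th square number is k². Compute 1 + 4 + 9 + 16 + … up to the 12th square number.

Σ_{i=1}^{12} i² = 12·13·25/6 = 650.

650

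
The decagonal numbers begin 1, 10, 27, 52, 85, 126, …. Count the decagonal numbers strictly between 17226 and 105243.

96

The n-th decagonal number is n(4n−3).
Smallest index with value > 17226: n = 67 (giving 17755).
Largest index with value < 105243: n = 162 (giving 104490).
Indices 67 through 162: 96 terms.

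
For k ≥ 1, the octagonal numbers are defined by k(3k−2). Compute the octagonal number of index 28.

2296

The 28th octagonal number is n(3n−2) with n = 28.
28·(3·28 − 2) = 28·82 = 2296.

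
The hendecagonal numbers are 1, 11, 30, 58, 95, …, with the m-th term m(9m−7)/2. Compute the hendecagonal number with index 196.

The 196th hendecagonal number is n(9n−7)/2 with n = 196.
196·(9·196 − 7)/2 = 196·1757/2 = 172186.

172186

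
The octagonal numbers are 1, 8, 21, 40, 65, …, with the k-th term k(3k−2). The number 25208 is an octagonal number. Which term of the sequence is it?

92

Set n(3n−2) = 25208, giving 3n² − 2n − 25208 = 0.
The discriminant is 4 + 12·25208 = 302500, and √302500 = 550.
So n = (2 + 550) / 6 = 552/6 = 92.
Check: 92·(3·92 − 2) = 25208. ✓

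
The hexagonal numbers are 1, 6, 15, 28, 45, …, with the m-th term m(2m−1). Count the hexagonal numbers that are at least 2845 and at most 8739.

The n-th hexagonal number is n(2n−1).
Smallest index with value ≥ 2845: n = 38 (giving 2850).
Largest index with value ≤ 8739: n = 66 (giving 8646).
Indices 38 through 66: 29 terms.

29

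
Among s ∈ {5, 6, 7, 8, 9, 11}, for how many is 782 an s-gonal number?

1

s = 5: P(5, 23) = 782. ✓
s = 6: P(6, 20) = 780 and P(6, 21) = 861; 782 is not s-gonal.
s = 7: P(7, 17) = 697 and P(7, 18) = 783; 782 is not s-gonal.
s = 8: P(8, 16) = 736 and P(8, 17) = 833; 782 is not s-gonal.
s = 9: P(9, 15) = 750 and P(9, 16) = 856; 782 is not s-gonal.
s = 11: P(11, 13) = 715 and P(11, 14) = 833; 782 is not s-gonal.
Hits: s ∈ {5} → 1.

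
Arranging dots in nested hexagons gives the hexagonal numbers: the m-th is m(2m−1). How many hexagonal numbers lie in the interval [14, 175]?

The n-th hexagonal number is n(2n−1).
Smallest index with value ≥ 14: n = 3 (giving 15).
Largest index with value ≤ 175: n = 9 (giving 153).
Indices 3 through 9: 7 terms.

7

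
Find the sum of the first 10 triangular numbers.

220

Σ i(i+1)/2 = (Σi² + Σi) / 2 over i = 1..10.
Σi = 55 and Σi² = 385.
(1·385 + 1·55) / 2 = 440/2 = 220.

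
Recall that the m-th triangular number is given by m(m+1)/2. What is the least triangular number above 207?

210

Solve n(n+1)/2 > 207 for integer n.
The largest n with value ≤ 207 is 19 (since 190 ≤ 207 < 210), so the first above is n = 20, value 210.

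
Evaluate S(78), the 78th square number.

The 78th square number is n² with n = 78.
78² = 6084.

6084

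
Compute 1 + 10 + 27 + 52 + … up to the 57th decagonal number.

Σ i(4i−3) = 4Σi² − 3Σi over i = 1..57.
Σi = 1653 and Σi² = 63365.
4·63365 − 3·1653 = 248501.

248501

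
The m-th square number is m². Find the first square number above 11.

16

Solve n² > 11 for integer n.
The largest n with value ≤ 11 is 3 (since 9 ≤ 11 < 16), so the first above is n = 4, value 16.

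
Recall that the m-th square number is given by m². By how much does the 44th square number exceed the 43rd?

87

n² − (n−1)² = 2n − 1, so 44² − 43² = 2·44 − 1 = 87.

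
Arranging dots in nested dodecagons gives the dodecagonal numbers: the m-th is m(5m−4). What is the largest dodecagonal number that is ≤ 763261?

762841

Solve n(5n−4) ≤ 763261 for integer n.
n = 391 gives 762841 ≤ 763261, while n = 392 gives 766752 > 763261; so the answer is 762841.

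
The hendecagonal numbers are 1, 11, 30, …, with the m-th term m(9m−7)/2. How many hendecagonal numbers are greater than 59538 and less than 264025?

The n-th hendecagonal number is n(9n−7)/2.
Smallest index with value > 59538: n = 116 (giving 60146).
Largest index with value < 264025: n = 242 (giving 262691).
Indices 116 through 242: 127 terms.

127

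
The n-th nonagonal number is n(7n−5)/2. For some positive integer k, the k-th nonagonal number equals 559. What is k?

13

Set n(7n−5)/2 = 559, giving 7n² − 5n − 1118 = 0.
The discriminant is 25 + 56·559 = 31329, and √31329 = 177.
So n = (5 + 177) / 14 = 182/14 = 13.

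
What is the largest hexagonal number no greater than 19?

15

Solve n(2n−1) ≤ 19 for integer n.
n = 3 gives 15 ≤ 19, while n = 4 gives 28 > 19; so the answer is 15.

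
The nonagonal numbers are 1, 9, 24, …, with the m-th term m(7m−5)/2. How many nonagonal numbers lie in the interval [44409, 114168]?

The n-th nonagonal number is n(7n−5)/2.
Smallest index with value ≥ 44409: n = 113 (giving 44409).
Largest index with value ≤ 114168: n = 180 (giving 112950).
Indices 113 through 180: 68 terms.

68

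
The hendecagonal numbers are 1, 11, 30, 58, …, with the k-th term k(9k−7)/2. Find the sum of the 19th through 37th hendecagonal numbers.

Σ i(9i−7)/2 = (9Σi² − 7Σi) / 2 over i = 19..37.
Σi = 703 − 171 = 532 and Σi² = 17575 − 2109 = 15466.
(9·15466 − 7·532) / 2 = 135470/2 = 67735.

67735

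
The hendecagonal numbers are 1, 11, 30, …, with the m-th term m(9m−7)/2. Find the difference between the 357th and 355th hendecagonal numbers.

357·(9·357 − 7)/2 = 572271 and 355·(9·355 − 7)/2 = 565870.
Difference: 572271 − 565870 = 6401.

6401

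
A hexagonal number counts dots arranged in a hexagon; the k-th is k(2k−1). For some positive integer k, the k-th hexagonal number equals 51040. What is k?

Set n(2n−1) = 51040, giving 2n² − n − 51040 = 0.
The discriminant is 1 + 8·51040 = 408321, and √408321 = 639.
So n = (1 + 639) / 4 = 640/4 = 160.
Check: 160·(2·160 − 1) = 51040. ✓

160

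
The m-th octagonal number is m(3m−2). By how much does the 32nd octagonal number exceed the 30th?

32·(3·32 − 2) = 3008 and 30·(3·30 − 2) = 2640.
Difference: 3008 − 2640 = 368.

368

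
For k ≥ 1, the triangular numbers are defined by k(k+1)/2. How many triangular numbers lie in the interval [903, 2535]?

29

The n-th triangular number is n(n+1)/2.
Smallest index with value ≥ 903: n = 42 (giving 903).
Largest index with value ≤ 2535: n = 70 (giving 2485).
Indices 42 through 70: 29 terms.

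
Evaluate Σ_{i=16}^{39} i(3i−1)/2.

Σ i(3i−1)/2 = (3Σi² − Σi) / 2 over i = 16..39.
Σi = 780 − 120 = 660 and Σi² = 20540 − 1240 = 19300.
(3·19300 − 1·660) / 2 = 57240/2 = 28620.

28620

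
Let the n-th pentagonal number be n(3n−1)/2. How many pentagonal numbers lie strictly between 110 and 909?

16

The n-th pentagonal number is n(3n−1)/2.
Smallest index with value > 110: n = 9 (giving 117).
Largest index with value < 909: n = 24 (giving 852).
Indices 9 through 24: 16 terms.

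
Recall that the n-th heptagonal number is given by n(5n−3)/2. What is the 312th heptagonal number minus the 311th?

Consecutive heptagonal numbers differ by 5n − 4: here 5·312 − 4 = 1556.

1556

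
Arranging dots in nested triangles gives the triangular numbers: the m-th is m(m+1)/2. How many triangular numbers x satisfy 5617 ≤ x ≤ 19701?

The n-th triangular number is n(n+1)/2.
Smallest index with value ≥ 5617: n = 106 (giving 5671).
Largest index with value ≤ 19701: n = 198 (giving 19701).
Indices 106 through 198: 93 terms.

93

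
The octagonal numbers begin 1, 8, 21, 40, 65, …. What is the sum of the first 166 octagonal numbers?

Σ i(3i−2) = 3Σi² − 2Σi over i = 1..166.
Σi = 13861 and Σi² = 1538571.
3·1538571 − 2·13861 = 4587991.

4587991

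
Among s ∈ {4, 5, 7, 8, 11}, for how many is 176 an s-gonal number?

s = 4: P(4, 13) = 169 and P(4, 14) = 196; 176 is not s-gonal.
s = 5: P(5, 11) = 176. ✓
s = 7: P(7, 8) = 148 and P(7, 9) = 189; 176 is not s-gonal.
s = 8: P(8, 8) = 176. ✓
s = 11: P(11, 6) = 141 and P(11, 7) = 196; 176 is not s-gonal.
Hits: s ∈ {5, 8} → 2.

2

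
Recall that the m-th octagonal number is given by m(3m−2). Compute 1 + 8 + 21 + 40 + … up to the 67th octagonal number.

Σ i(3i−2) = 3Σi² − 2Σi over i = 1..67.
Σi = 2278 and Σi² = 102510.
3·102510 − 2·2278 = 302974.

302974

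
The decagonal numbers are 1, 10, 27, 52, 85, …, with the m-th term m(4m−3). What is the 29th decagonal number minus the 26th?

29·(4·29 − 3) = 3277 and 26·(4·26 − 3) = 2626.
Difference: 3277 − 2626 = 651.

651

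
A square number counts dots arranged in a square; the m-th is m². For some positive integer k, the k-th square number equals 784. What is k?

28

We need n² = 784, so n = √784 = 28.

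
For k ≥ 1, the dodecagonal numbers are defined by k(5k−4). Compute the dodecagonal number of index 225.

252225

225·(5·225 − 4) = 225·1121 = 252225.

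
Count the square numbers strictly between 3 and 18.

3

The n-th square number is n².
Smallest index with value > 3: n = 2 (giving 4).
Largest index with value < 18: n = 4 (giving 16).
Indices 2 through 4: 3 terms.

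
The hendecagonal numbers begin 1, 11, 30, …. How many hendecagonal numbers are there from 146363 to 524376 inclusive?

161

The n-th hendecagonal number is n(9n−7)/2.
Smallest index with value ≥ 146363: n = 181 (giving 146791).
Largest index with value ≤ 524376: n = 341 (giving 522071).
Indices 181 through 341: 161 terms.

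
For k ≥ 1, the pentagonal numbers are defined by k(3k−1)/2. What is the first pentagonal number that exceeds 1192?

1247

Solve n(3n−1)/2 > 1192 for integer n.
The largest n with value ≤ 1192 is 28 (since 1162 ≤ 1192 < 1247), so the first above is n = 29, value 1247.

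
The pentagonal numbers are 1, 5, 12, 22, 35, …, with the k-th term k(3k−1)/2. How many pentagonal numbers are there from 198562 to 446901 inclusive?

183

The n-th pentagonal number is n(3n−1)/2.
Smallest index with value ≥ 198562: n = 364 (giving 198562).
Largest index with value ≤ 446901: n = 546 (giving 446901).
Indices 364 through 546: 183 terms.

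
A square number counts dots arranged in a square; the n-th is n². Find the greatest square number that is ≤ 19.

16

Solve n² ≤ 19 for integer n.
n = 4 gives 16 ≤ 19, while n = 5 gives 25 > 19; so the answer is 16.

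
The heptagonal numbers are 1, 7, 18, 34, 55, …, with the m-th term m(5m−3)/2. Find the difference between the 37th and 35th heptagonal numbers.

37·(5·37 − 3)/2 = 3367 and 35·(5·35 − 3)/2 = 3010.
Difference: 3367 − 3010 = 357.

357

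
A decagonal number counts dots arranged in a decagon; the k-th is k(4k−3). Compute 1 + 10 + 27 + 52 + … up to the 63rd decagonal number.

Σ i(4i−3) = 4Σi² − 3Σi over i = 1..63.
Σi = 2016 and Σi² = 85344.
4·85344 − 3·2016 = 335328.

335328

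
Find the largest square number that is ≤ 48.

Solve n² ≤ 48 for integer n.
n = 6 gives 36 ≤ 48, while n = 7 gives 49 > 48; so the answer is 36.

36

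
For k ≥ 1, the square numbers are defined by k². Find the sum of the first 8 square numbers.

204

Σ_{i=1}^{8} i² = 8·9·17/6 = 204.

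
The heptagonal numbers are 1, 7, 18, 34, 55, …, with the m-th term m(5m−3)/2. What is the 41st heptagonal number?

4141

The 41st heptagonal number is n(5n−3)/2 with n = 41.
41·(5·41 − 3)/2 = 41·202/2 = 41·101 = 4141.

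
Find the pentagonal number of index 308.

142142

The 308th pentagonal number is n(3n−1)/2 with n = 308.
308·(3·308 − 1)/2 = 308·923/2 = 142142.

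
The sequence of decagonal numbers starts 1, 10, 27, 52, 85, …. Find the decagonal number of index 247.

243295

The 247th decagonal number is n(4n−3) with n = 247.
247·(4·247 − 3) = 247·985 = 243295.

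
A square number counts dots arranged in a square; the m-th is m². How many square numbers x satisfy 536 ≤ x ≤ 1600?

The n-th square number is n².
Smallest index with value ≥ 536: n = 24 (giving 576).
Largest index with value ≤ 1600: n = 40 (giving 1600).
Indices 24 through 40: 17 terms.

17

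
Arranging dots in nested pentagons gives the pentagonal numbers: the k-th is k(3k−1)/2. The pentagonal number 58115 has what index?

Set n(3n−1)/2 = 58115, giving 3n² − n − 116230 = 0.
The discriminant is 1 + 24·58115 = 1394761, and √1394761 = 1181.
So n = (1 + 1181) / 6 = 1182/6 = 197.

197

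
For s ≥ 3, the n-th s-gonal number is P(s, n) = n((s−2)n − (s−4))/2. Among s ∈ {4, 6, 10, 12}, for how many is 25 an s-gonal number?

s = 4: P(4, 5) = 25. ✓
s = 6: P(6, 3) = 15 and P(6, 4) = 28; 25 is not s-gonal.
s = 10: P(10, 2) = 10 and P(10, 3) = 27; 25 is not s-gonal.
s = 12: P(12, 2) = 12 and P(12, 3) = 33; 25 is not s-gonal.
Hits: s ∈ {4} → 1.

1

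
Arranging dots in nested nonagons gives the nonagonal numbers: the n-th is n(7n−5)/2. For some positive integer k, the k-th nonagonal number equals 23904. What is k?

Set n(7n−5)/2 = 23904, giving 7n² − 5n − 47808 = 0.
So n = (5 + 1157) / 14 = 1162/14 = 83.

83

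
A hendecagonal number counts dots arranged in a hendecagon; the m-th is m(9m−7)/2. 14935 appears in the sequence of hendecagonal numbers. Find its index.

58

Set n(9n−7)/2 = 14935, giving 9n² − 7n − 29870 = 0.
The discriminant is 49 + 72·14935 = 1075369, and √1075369 = 1037.
So n = (7 + 1037) / 18 = 1044/18 = 58.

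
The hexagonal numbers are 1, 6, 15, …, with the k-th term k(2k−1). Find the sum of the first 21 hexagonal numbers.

6391

Σ i(2i−1) = 2Σi² − Σi over i = 1..21.
Σi = 231 and Σi² = 3311.
2·3311 − 1·231 = 6391.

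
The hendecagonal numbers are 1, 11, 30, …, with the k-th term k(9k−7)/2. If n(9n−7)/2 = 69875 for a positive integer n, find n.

Set n(9n−7)/2 = 69875, giving 9n² − 7n − 139750 = 0.
So n = (7 + 2243) / 18 = 2250/18 = 125.

125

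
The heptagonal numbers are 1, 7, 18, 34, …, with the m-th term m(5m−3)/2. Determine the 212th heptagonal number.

The 212th heptagonal number is n(5n−3)/2 with n = 212.
212·(5·212 − 3)/2 = 212·1057/2 = 112042.

112042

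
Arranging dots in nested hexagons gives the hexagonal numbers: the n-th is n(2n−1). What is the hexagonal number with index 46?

The 46th hexagonal number is n(2n−1) with n = 46.
46·(2·46 − 1) = 46·91 = 4186.

4186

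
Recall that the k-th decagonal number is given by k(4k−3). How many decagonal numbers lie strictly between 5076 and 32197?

54

The n-th decagonal number is n(4n−3).
Smallest index with value > 5076: n = 37 (giving 5365).
Largest index with value < 32197: n = 90 (giving 32130).
Indices 37 through 90: 54 terms.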